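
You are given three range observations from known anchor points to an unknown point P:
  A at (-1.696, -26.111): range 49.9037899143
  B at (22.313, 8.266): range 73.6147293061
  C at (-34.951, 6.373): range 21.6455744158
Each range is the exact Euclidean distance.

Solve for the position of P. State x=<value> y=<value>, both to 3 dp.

eq1: (x + 1.696)² + (y + 26.111)² = 49.9037899143²
eq2: (x − 22.313)² + (y − 8.266)² = 73.6147293061²
eq3: (x + 34.951)² + (y − 6.373)² = 21.6455744158²
eq1−eq2, eq1−eq3 (x²,y² cancel):
  48.018·x + 68.754·y = -3047.204135
  -66.510·x + 64.968·y = 2599.384149
det = 48.018·64.968 − 68.754·-66.510 = 7692.461964
x = (-3047.204135·64.968 − 68.754·2599.384149) / 7692.461964 = -48.968564
y = (48.018·2599.384149 − -3047.204135·-66.510) / 7692.461964 = -10.120598

x=-48.969 y=-10.121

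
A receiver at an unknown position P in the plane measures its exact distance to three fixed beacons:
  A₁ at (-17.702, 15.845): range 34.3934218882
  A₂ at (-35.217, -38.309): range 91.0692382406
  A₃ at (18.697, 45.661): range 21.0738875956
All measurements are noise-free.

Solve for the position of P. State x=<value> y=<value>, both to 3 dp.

eq1: (x + 17.702)² + (y − 15.845)² = 34.3934218882²
eq2: (x + 35.217)² + (y + 38.309)² = 91.0692382406²
eq3: (x − 18.697)² + (y − 45.661)² = 21.0738875956²
eq3−eq1, eq3−eq2 (x²,y² cancel):
  -72.798·x − 59.632·y = -2608.878632
  -107.828·x − 167.940·y = -7576.185575
det = -72.798·-167.940 − -59.632·-107.828 = 5795.696824
x = (-2608.878632·-167.940 − -59.632·-7576.185575) / 5795.696824 = -2.354854
y = (-72.798·-7576.185575 − -2608.878632·-107.828) / 5795.696824 = 46.624418

x=-2.355 y=46.624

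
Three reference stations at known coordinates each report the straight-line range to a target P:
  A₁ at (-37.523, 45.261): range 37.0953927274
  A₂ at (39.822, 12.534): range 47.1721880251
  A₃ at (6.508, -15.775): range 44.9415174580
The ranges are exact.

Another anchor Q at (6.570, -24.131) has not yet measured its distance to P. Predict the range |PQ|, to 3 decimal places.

eq1: (x + 37.523)² + (y − 45.261)² = 37.0953927274²
eq2: (x − 39.822)² + (y − 12.534)² = 47.1721880251²
eq3: (x − 6.508)² + (y + 15.775)² = 44.9415174580²
eq3−eq2, eq3−eq1 (x²,y² cancel):
  66.628·x + 56.618·y = 1246.212819
  -88.062·x + 122.072·y = 3809.000791
det = 66.628·122.072 − 56.618·-88.062 = 13119.307532
x = (1246.212819·122.072 − 56.618·3809.000791) / 13119.307532 = -4.842505
y = (66.628·3809.000791 − 1246.212819·-88.062) / 13119.307532 = 27.709549
|P − Q| = √((-4.842505 − 6.570)² + (27.709549 − -24.131)²) = 53.081897

53.082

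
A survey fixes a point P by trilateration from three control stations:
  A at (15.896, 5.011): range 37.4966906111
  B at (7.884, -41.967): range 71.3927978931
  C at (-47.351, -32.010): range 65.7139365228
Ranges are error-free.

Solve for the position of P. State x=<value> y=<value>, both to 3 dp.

x=-15.521 y=25.480

eq1: (x − 15.896)² + (y − 5.011)² = 37.4966906111²
eq2: (x − 7.884)² + (y + 41.967)² = 71.3927978931²
eq3: (x + 47.351)² + (y + 32.010)² = 65.7139365228²
eq2−eq1, eq2−eq3 (x²,y² cancel):
  16.024·x + 93.956·y = 2145.336176
  -110.470·x + 19.914·y = 2221.980894
det = 16.024·19.914 − 93.956·-110.470 = 10698.421256
x = (2145.336176·19.914 − 93.956·2221.980894) / 10698.421256 = -15.520628
y = (16.024·2221.980894 − 2145.336176·-110.470) / 10698.421256 = 25.480424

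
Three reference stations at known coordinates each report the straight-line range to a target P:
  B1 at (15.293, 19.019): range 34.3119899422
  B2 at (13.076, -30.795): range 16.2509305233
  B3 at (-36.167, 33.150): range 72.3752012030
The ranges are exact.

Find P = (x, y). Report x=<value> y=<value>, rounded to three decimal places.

x=17.680 y=-15.210

eq1: (x − 15.293)² + (y − 19.019)² = 34.3119899422²
eq2: (x − 13.076)² + (y + 30.795)² = 16.2509305233²
eq3: (x + 36.167)² + (y − 33.150)² = 72.3752012030²
eq3−eq1, eq3−eq2 (x²,y² cancel):
  102.920·x − 28.262·y = 2249.480916
  98.486·x − 127.890·y = 3686.416418
det = 102.920·-127.890 − -28.262·98.486 = -10379.027468
x = (2249.480916·-127.890 − -28.262·3686.416418) / -10379.027468 = 17.679943
y = (102.920·3686.416418 − 2249.480916·98.486) / -10379.027468 = -15.209864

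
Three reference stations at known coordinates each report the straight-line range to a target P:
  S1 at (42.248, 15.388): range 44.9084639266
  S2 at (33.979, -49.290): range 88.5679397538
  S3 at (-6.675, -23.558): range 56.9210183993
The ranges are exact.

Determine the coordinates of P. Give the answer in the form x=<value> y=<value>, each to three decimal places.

eq1: (x − 42.248)² + (y − 15.388)² = 44.9084639266²
eq2: (x − 33.979)² + (y + 49.290)² = 88.5679397538²
eq3: (x + 6.675)² + (y + 23.558)² = 56.9210183993²
eq1−eq3, eq1−eq2 (x²,y² cancel):
  -97.846·x − 77.892·y = -2645.381262
  -16.538·x − 129.356·y = -4265.117327
det = -97.846·-129.356 − -77.892·-16.538 = 11368.789280
x = (-2645.381262·-129.356 − -77.892·-4265.117327) / 11368.789280 = 0.877615
y = (-97.846·-4265.117327 − -2645.381262·-16.538) / 11368.789280 = 32.859731

x=0.878 y=32.860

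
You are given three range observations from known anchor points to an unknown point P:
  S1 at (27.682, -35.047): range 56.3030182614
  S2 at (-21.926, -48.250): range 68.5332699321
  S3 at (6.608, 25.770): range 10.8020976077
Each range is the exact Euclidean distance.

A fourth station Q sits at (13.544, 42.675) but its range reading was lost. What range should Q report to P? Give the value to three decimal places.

29.065

eq1: (x − 27.682)² + (y + 35.047)² = 56.3030182614²
eq2: (x + 21.926)² + (y + 48.250)² = 68.5332699321²
eq3: (x − 6.608)² + (y − 25.770)² = 10.8020976077²
eq1−eq2, eq1−eq3 (x²,y² cancel):
  -99.216·x − 26.406·y = -712.552579
  -42.148·x + 121.634·y = 1766.517784
det = -99.216·121.634 − -26.406·-42.148 = -13180.999032
x = (-712.552579·121.634 − -26.406·1766.517784) / -13180.999032 = 3.036488
y = (-99.216·1766.517784 − -712.552579·-42.148) / -13180.999032 = 15.575412
|P − Q| = √((3.036488 − 13.544)² + (15.575412 − 42.675)²) = 29.065365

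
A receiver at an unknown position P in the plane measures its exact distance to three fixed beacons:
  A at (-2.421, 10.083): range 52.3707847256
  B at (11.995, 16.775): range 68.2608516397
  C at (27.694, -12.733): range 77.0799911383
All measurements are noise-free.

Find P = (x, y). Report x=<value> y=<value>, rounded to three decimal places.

x=-49.385 y=-13.092

eq1: (x + 2.421)² + (y − 10.083)² = 52.3707847256²
eq2: (x − 11.995)² + (y − 16.775)² = 68.2608516397²
eq3: (x − 27.694)² + (y + 12.733)² = 77.0799911383²
eq3−eq1, eq3−eq2 (x²,y² cancel):
  -60.230·x + 45.632·y = 2377.067146
  -31.398·x + 59.016·y = 777.974892
det = -60.230·59.016 − 45.632·-31.398 = -2121.780144
x = (2377.067146·59.016 − 45.632·777.974892) / -2121.780144 = -49.385156
y = (-60.230·777.974892 − 2377.067146·-31.398) / -2121.780144 = -13.091708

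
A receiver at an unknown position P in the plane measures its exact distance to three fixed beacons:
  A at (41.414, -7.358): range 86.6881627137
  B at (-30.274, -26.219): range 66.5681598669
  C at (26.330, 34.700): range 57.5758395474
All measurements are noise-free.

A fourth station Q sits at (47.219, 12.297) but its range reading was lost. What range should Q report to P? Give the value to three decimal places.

eq1: (x − 41.414)² + (y + 7.358)² = 86.6881627137²
eq2: (x + 30.274)² + (y + 26.219)² = 66.5681598669²
eq3: (x − 26.330)² + (y − 34.700)² = 57.5758395474²
eq2−eq1, eq2−eq3 (x²,y² cancel):
  143.376·x + 37.722·y = -2918.209124
  113.208·x + 121.838·y = 1409.750471
det = 143.376·121.838 − 37.722·113.208 = 13198.212912
x = (-2918.209124·121.838 − 37.722·1409.750471) / 13198.212912 = -30.968387
y = (143.376·1409.750471 − -2918.209124·113.208) / 13198.212912 = 40.345538
|P − Q| = √((-30.968387 − 47.219)² + (40.345538 − 12.297)²) = 83.066167

83.066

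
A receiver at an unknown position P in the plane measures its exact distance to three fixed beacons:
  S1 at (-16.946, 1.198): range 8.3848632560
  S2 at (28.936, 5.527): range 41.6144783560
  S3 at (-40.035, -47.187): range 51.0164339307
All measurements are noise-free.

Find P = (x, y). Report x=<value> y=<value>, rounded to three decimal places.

eq1: (x + 16.946)² + (y − 1.198)² = 8.3848632560²
eq2: (x − 28.936)² + (y − 5.527)² = 41.6144783560²
eq3: (x + 40.035)² + (y + 47.187)² = 51.0164339307²
eq2−eq1, eq2−eq3 (x²,y² cancel):
  -91.764·x − 8.658·y = 1082.221172
  -137.942·x − 105.428·y = 2090.662647
det = -91.764·-105.428 − -8.658·-137.942 = 8480.193156
x = (1082.221172·-105.428 − -8.658·2090.662647) / 8480.193156 = -11.319961
y = (-91.764·2090.662647 − 1082.221172·-137.942) / 8480.193156 = -5.019203

x=-11.320 y=-5.019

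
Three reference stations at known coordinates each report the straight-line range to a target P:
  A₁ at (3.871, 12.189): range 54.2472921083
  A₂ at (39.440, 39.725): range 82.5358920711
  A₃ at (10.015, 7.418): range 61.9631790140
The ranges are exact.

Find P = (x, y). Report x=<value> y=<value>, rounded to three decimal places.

x=-43.095 y=39.336

eq1: (x − 3.871)² + (y − 12.189)² = 54.2472921083²
eq2: (x − 39.440)² + (y − 39.725)² = 82.5358920711²
eq3: (x − 10.015)² + (y − 7.418)² = 61.9631790140²
eq1−eq2, eq1−eq3 (x²,y² cancel):
  71.138·x + 55.072·y = -899.371916
  12.288·x − 9.542·y = -904.896265
det = 71.138·-9.542 − 55.072·12.288 = -1355.523532
x = (-899.371916·-9.542 − 55.072·-904.896265) / -1355.523532 = -43.094976
y = (71.138·-904.896265 − -899.371916·12.288) / -1355.523532 = 39.336114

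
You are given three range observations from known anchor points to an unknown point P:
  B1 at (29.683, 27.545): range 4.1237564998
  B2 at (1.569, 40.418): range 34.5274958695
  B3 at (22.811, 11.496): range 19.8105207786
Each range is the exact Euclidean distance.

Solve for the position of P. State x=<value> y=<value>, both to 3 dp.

eq1: (x − 29.683)² + (y − 27.545)² = 4.1237564998²
eq2: (x − 1.569)² + (y − 40.418)² = 34.5274958695²
eq3: (x − 22.811)² + (y − 11.496)² = 19.8105207786²
eq2−eq1, eq2−eq3 (x²,y² cancel):
  56.228·x − 25.746·y = 1178.873632
  42.484·x − 57.844·y = -183.885511
det = 56.228·-57.844 − -25.746·42.484 = -2158.659368
x = (1178.873632·-57.844 − -25.746·-183.885511) / -2158.659368 = 33.782580
y = (56.228·-183.885511 − 1178.873632·42.484) / -2158.659368 = 27.990883

x=33.783 y=27.991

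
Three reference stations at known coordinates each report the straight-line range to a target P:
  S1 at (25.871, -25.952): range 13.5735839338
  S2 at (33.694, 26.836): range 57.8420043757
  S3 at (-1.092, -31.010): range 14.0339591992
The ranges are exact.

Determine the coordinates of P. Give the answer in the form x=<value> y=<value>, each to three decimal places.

x=12.332 y=-26.917

eq1: (x − 25.871)² + (y + 25.952)² = 13.5735839338²
eq2: (x − 33.694)² + (y − 26.836)² = 57.8420043757²
eq3: (x + 1.092)² + (y + 31.010)² = 14.0339591992²
eq3−eq1, eq3−eq2 (x²,y² cancel):
  53.926·x + 10.116·y = 392.712211
  69.572·x + 115.692·y = -2256.101491
det = 53.926·115.692 − 10.116·69.572 = 5535.016440
x = (392.712211·115.692 − 10.116·-2256.101491) / 5535.016440 = 12.331740
y = (53.926·-2256.101491 − 392.712211·69.572) / 5535.016440 = -26.916687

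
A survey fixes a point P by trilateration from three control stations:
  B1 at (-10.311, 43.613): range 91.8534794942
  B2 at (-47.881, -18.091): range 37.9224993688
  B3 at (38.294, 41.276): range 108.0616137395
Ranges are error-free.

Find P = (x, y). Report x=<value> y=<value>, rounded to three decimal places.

x=-23.654 y=-47.266

eq1: (x + 10.311)² + (y − 43.613)² = 91.8534794942²
eq2: (x + 47.881)² + (y + 18.091)² = 37.9224993688²
eq3: (x − 38.294)² + (y − 41.276)² = 108.0616137395²
eq3−eq1, eq3−eq2 (x²,y² cancel):
  -97.210·x + 4.674·y = 2078.522547
  -172.350·x − 118.734·y = 9688.932236
det = -97.210·-118.734 − 4.674·-172.350 = 12347.696040
x = (2078.522547·-118.734 − 4.674·9688.932236) / 12347.696040 = -23.654402
y = (-97.210·9688.932236 − 2078.522547·-172.350) / 12347.696040 = -47.266125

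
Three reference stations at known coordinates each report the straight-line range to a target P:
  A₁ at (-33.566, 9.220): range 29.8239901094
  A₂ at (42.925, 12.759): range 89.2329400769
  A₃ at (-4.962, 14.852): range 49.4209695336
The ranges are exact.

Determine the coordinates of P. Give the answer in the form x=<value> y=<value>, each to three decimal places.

x=-40.127 y=-19.873

eq1: (x + 33.566)² + (y − 9.220)² = 29.8239901094²
eq2: (x − 42.925)² + (y − 12.759)² = 89.2329400769²
eq3: (x + 4.962)² + (y − 14.852)² = 49.4209695336²
eq3−eq1, eq3−eq2 (x²,y² cancel):
  -57.208·x − 11.264·y = 2519.443252
  95.774·x − 4.186·y = -3759.941007
det = -57.208·-4.186 − -11.264·95.774 = 1318.271024
x = (2519.443252·-4.186 − -11.264·-3759.941007) / 1318.271024 = -40.127079
y = (-57.208·-3759.941007 − 2519.443252·95.774) / 1318.271024 = -19.873343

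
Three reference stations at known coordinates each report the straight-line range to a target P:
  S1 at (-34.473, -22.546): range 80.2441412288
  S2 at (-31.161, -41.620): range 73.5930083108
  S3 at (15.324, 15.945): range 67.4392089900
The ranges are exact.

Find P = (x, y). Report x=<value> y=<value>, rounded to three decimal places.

x=42.310 y=-45.860

eq1: (x + 34.473)² + (y + 22.546)² = 80.2441412288²
eq2: (x + 31.161)² + (y + 41.620)² = 73.5930083108²
eq3: (x − 15.324)² + (y − 15.945)² = 67.4392089900²
eq1−eq2, eq1−eq3 (x²,y² cancel):
  6.624·x − 38.148·y = 2029.713805
  99.594·x + 76.982·y = 683.433448
det = 6.624·76.982 − -38.148·99.594 = 4309.240680
x = (2029.713805·76.982 − -38.148·683.433448) / 4309.240680 = 42.309785
y = (6.624·683.433448 − 2029.713805·99.594) / 4309.240680 = -45.859646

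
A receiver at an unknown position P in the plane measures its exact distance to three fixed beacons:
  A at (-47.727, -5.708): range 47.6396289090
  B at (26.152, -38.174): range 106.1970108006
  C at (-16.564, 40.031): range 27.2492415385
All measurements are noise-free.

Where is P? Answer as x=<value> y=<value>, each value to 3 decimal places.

x=-43.758 y=41.766

eq1: (x + 47.727)² + (y + 5.708)² = 47.6396289090²
eq2: (x − 26.152)² + (y + 38.174)² = 106.1970108006²
eq3: (x + 16.564)² + (y − 40.031)² = 27.2492415385²
eq1−eq2, eq1−eq3 (x²,y² cancel):
  147.758·x − 64.932·y = -9177.537273
  62.326·x + 91.478·y = 1093.412342
det = 147.758·91.478 − -64.932·62.326 = 17563.558156
x = (-9177.537273·91.478 − -64.932·1093.412342) / 17563.558156 = -43.757950
y = (147.758·1093.412342 − -9177.537273·62.326) / 17563.558156 = 41.766002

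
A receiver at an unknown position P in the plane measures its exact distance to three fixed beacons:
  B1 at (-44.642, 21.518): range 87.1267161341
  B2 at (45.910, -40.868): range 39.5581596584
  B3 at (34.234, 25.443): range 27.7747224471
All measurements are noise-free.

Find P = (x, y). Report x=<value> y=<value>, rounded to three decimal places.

eq1: (x + 44.642)² + (y − 21.518)² = 87.1267161341²
eq2: (x − 45.910)² + (y + 40.868)² = 39.5581596584²
eq3: (x − 34.234)² + (y − 25.443)² = 27.7747224471²
eq3−eq1, eq3−eq2 (x²,y² cancel):
  -157.752·x − 7.850·y = -6183.009974
  23.352·x − 132.622·y = 1165.195730
det = -157.752·-132.622 − -7.850·23.352 = 21104.698944
x = (-6183.009974·-132.622 − -7.850·1165.195730) / 21104.698944 = 39.287456
y = (-157.752·1165.195730 − -6183.009974·23.352) / 21104.698944 = -1.868129

x=39.287 y=-1.868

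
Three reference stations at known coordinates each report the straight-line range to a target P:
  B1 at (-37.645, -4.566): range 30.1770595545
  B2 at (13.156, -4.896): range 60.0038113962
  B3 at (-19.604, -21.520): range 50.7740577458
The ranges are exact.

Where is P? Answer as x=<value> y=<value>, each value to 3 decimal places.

eq1: (x + 37.645)² + (y + 4.566)² = 30.1770595545²
eq2: (x − 13.156)² + (y + 4.896)² = 60.0038113962²
eq3: (x + 19.604)² + (y + 21.520)² = 50.7740577458²
eq3−eq2, eq3−eq1 (x²,y² cancel):
  65.520·x + 33.248·y = -1672.828506
  -36.082·x + 33.908·y = 2257.917182
det = 65.520·33.908 − 33.248·-36.082 = 3421.306496
x = (-1672.828506·33.908 − 33.248·2257.917182) / 3421.306496 = -38.521395
y = (65.520·2257.917182 − -1672.828506·-36.082) / 3421.306496 = 25.598331

x=-38.521 y=25.598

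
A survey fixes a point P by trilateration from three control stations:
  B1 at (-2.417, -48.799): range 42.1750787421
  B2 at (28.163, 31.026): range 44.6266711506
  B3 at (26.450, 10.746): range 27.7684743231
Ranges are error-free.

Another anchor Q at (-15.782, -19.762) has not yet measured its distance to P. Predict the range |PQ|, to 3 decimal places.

eq1: (x + 2.417)² + (y + 48.799)² = 42.1750787421²
eq2: (x − 28.163)² + (y − 31.026)² = 44.6266711506²
eq3: (x − 26.450)² + (y − 10.746)² = 27.7684743231²
eq1−eq3, eq1−eq2 (x²,y² cancel):
  57.734·x + 119.090·y = -564.456173
  61.160·x + 159.650·y = -844.219556
det = 57.734·159.650 − 119.090·61.160 = 1933.688700
x = (-564.456173·159.650 − 119.090·-844.219556) / 1933.688700 = 5.390050
y = (57.734·-844.219556 − -564.456173·61.160) / 1933.688700 = -7.352803
|P − Q| = √((5.390050 − -15.782)² + (-7.352803 − -19.762)²) = 24.540657

24.541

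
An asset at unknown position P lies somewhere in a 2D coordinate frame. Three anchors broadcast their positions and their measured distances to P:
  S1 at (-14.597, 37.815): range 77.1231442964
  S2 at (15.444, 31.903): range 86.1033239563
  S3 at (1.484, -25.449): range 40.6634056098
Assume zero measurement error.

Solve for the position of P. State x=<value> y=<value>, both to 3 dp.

eq1: (x + 14.597)² + (y − 37.815)² = 77.1231442964²
eq2: (x − 15.444)² + (y − 31.903)² = 86.1033239563²
eq3: (x − 1.484)² + (y + 25.449)² = 40.6634056098²
eq1−eq2, eq1−eq3 (x²,y² cancel):
  60.082·x − 11.824·y = -1852.531099
  32.162·x − 126.528·y = 3301.274053
det = 60.082·-126.528 − -11.824·32.162 = -7221.771808
x = (-1852.531099·-126.528 − -11.824·3301.274053) / -7221.771808 = -37.862082
y = (60.082·3301.274053 − -1852.531099·32.162) / -7221.771808 = -35.715370

x=-37.862 y=-35.715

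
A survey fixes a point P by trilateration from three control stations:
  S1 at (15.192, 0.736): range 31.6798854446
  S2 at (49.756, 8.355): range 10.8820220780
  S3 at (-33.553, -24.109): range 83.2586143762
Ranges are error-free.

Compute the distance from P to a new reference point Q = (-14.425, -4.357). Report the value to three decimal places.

61.211

eq1: (x − 15.192)² + (y − 0.736)² = 31.6798854446²
eq2: (x − 49.756)² + (y − 8.355)² = 10.8820220780²
eq3: (x + 33.553)² + (y + 24.109)² = 83.2586143762²
eq3−eq2, eq3−eq1 (x²,y² cancel):
  166.618·x + 64.928·y = 7651.996334
  97.490·x + 49.690·y = 4452.672596
det = 166.618·49.690 − 64.928·97.490 = 1949.417700
x = (7651.996334·49.690 − 64.928·4452.672596) / 1949.417700 = 46.744508
y = (166.618·4452.672596 − 7651.996334·97.490) / 1949.417700 = -2.102023
|P − Q| = √((46.744508 − -14.425)² + (-2.102023 − -4.357)²) = 61.211058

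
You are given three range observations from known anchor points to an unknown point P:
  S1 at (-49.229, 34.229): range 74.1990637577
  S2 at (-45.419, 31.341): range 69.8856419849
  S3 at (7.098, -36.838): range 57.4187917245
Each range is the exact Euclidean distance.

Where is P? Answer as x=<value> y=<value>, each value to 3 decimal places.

x=23.233 y=18.267

eq1: (x + 49.229)² + (y − 34.229)² = 74.1990637577²
eq2: (x + 45.419)² + (y − 31.341)² = 69.8856419849²
eq3: (x − 7.098)² + (y + 36.838)² = 57.4187917245²
eq1−eq2, eq1−eq3 (x²,y² cancel):
  7.620·x − 5.776·y = 71.523067
  112.654·x − 142.134·y = 20.884385
det = 7.620·-142.134 − -5.776·112.654 = -432.371576
x = (71.523067·-142.134 − -5.776·20.884385) / -432.371576 = 23.232867
y = (7.620·20.884385 − 71.523067·112.654) / -432.371576 = 18.267206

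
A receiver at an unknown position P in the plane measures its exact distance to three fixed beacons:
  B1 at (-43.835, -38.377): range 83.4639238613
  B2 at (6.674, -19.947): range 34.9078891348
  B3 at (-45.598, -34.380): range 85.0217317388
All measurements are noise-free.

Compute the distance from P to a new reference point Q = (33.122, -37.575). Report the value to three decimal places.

8.317

eq1: (x + 43.835)² + (y + 38.377)² = 83.4639238613²
eq2: (x − 6.674)² + (y + 19.947)² = 34.9078891348²
eq3: (x + 45.598)² + (y + 34.380)² = 85.0217317388²
eq1−eq2, eq1−eq3 (x²,y² cancel):
  101.018·x + 36.860·y = 2795.789593
  -3.526·x + 7.994·y = -395.607632
det = 101.018·7.994 − 36.860·-3.526 = 937.506252
x = (2795.789593·7.994 − 36.860·-395.607632) / 937.506252 = 39.393486
y = (101.018·-395.607632 − 2795.789593·-3.526) / 937.506252 = -32.112359
|P − Q| = √((39.393486 − 33.122)² + (-32.112359 − -37.575)²) = 8.316969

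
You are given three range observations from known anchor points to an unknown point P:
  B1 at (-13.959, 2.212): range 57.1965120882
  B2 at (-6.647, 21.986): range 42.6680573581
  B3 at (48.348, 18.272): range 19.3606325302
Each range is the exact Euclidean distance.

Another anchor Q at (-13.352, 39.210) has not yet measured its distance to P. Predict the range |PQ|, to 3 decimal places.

48.677

eq1: (x + 13.959)² + (y − 2.212)² = 57.1965120882²
eq2: (x + 6.647)² + (y − 21.986)² = 42.6680573581²
eq3: (x − 48.348)² + (y − 18.272)² = 19.3606325302²
eq1−eq2, eq1−eq3 (x²,y² cancel):
  14.624·x + 39.548·y = 1778.698056
  124.614·x + 32.120·y = 5368.255366
det = 14.624·32.120 − 39.548·124.614 = -4458.511592
x = (1778.698056·32.120 − 39.548·5368.255366) / -4458.511592 = 34.803539
y = (14.624·5368.255366 − 1778.698056·124.614) / -4458.511592 = 32.106076
|P − Q| = √((34.803539 − -13.352)² + (32.106076 − 39.210)²) = 48.676706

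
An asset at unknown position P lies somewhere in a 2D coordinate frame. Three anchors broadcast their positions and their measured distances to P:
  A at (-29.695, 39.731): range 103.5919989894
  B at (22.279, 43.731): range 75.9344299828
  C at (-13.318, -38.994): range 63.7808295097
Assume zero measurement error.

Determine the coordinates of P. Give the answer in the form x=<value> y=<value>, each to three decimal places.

x=49.365 y=-27.209

eq1: (x + 29.695)² + (y − 39.731)² = 103.5919989894²
eq2: (x − 22.279)² + (y − 43.731)² = 75.9344299828²
eq3: (x + 13.318)² + (y + 38.994)² = 63.7808295097²
eq3−eq1, eq3−eq2 (x²,y² cancel):
  -32.754·x + 157.450·y = -5900.863816
  71.194·x + 165.450·y = -987.190402
det = -32.754·165.450 − 157.450·71.194 = -16628.644600
x = (-5900.863816·165.450 − 157.450·-987.190402) / -16628.644600 = 49.364504
y = (-32.754·-987.190402 − -5900.863816·71.194) / -16628.644600 = -27.208503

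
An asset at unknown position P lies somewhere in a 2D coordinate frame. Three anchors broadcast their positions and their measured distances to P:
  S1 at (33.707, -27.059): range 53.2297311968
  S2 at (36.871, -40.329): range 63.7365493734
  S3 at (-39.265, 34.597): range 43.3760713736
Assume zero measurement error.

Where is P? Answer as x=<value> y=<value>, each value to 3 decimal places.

eq1: (x − 33.707)² + (y + 27.059)² = 53.2297311968²
eq2: (x − 36.871)² + (y + 40.329)² = 63.7365493734²
eq3: (x + 39.265)² + (y − 34.597)² = 43.3760713736²
eq3−eq2, eq3−eq1 (x²,y² cancel):
  152.272·x − 149.852·y = -1933.657910
  145.944·x − 123.312·y = -1822.262019
det = 152.272·-123.312 − -149.852·145.944 = 3093.035424
x = (-1933.657910·-123.312 − -149.852·-1822.262019) / 3093.035424 = -11.194952
y = (152.272·-1822.262019 − -1933.657910·145.944) / 3093.035424 = 1.528042

x=-11.195 y=1.528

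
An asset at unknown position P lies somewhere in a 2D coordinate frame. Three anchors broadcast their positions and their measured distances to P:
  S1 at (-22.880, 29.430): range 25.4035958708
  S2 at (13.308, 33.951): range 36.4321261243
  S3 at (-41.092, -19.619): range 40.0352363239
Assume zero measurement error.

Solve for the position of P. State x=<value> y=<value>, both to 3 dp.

eq1: (x + 22.880)² + (y − 29.430)² = 25.4035958708²
eq2: (x − 13.308)² + (y − 33.951)² = 36.4321261243²
eq3: (x + 41.092)² + (y + 19.619)² = 40.0352363239²
eq3−eq1, eq3−eq2 (x²,y² cancel):
  36.424·x + 98.098·y = 273.639139
  108.800·x + 107.140·y = -468.164026
det = 36.424·107.140 − 98.098·108.800 = -6770.595040
x = (273.639139·107.140 − 98.098·-468.164026) / -6770.595040 = -11.113300
y = (36.424·-468.164026 − 273.639139·108.800) / -6770.595040 = 6.915839

x=-11.113 y=6.916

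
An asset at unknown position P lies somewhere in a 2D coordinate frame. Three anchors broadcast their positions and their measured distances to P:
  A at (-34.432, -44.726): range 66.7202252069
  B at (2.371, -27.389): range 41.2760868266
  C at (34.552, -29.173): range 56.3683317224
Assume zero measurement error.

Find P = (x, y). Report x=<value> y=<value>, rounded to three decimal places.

eq1: (x + 34.432)² + (y + 44.726)² = 66.7202252069²
eq2: (x − 2.371)² + (y + 27.389)² = 41.2760868266²
eq3: (x − 34.552)² + (y + 29.173)² = 56.3683317224²
eq2−eq1, eq2−eq3 (x²,y² cancel):
  -73.606·x − 34.674·y = -317.674370
  64.362·x − 3.568·y = -184.547806
det = -73.606·-3.568 − -34.674·64.362 = 2494.314196
x = (-317.674370·-3.568 − -34.674·-184.547806) / 2494.314196 = -2.111021
y = (-73.606·-184.547806 − -317.674370·64.362) / 2494.314196 = 13.643022

x=-2.111 y=13.643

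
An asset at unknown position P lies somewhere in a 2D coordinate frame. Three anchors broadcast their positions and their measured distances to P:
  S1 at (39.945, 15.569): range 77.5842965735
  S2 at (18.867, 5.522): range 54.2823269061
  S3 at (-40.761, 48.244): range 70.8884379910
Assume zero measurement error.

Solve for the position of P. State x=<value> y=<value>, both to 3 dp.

x=-28.199 y=-21.522

eq1: (x − 39.945)² + (y − 15.569)² = 77.5842965735²
eq2: (x − 18.867)² + (y − 5.522)² = 54.2823269061²
eq3: (x + 40.761)² + (y − 48.244)² = 70.8884379910²
eq1−eq2, eq1−eq3 (x²,y² cancel):
  -42.156·x − 20.094·y = 1621.211447
  -161.412·x + 65.350·y = 3145.098305
det = -42.156·65.350 − -20.094·-161.412 = -5998.307328
x = (1621.211447·65.350 − -20.094·3145.098305) / -5998.307328 = -28.198584
y = (-42.156·3145.098305 − 1621.211447·-161.412) / -5998.307328 = -21.522441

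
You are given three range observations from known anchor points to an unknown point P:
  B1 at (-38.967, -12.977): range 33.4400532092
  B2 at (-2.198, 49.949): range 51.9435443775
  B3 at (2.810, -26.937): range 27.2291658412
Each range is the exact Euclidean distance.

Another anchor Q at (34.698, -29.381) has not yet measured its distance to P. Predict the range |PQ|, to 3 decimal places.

50.433

eq1: (x + 38.967)² + (y + 12.977)² = 33.4400532092²
eq2: (x + 2.198)² + (y − 49.949)² = 51.9435443775²
eq3: (x − 2.810)² + (y + 26.937)² = 27.2291658412²
eq3−eq1, eq3−eq2 (x²,y² cancel):
  -83.554·x + 27.920·y = 576.521863
  -10.016·x + 153.772·y = -190.468594
det = -83.554·153.772 − 27.920·-10.016 = -12568.618968
x = (576.521863·153.772 − 27.920·-190.468594) / -12568.618968 = -7.476621
y = (-83.554·-190.468594 − 576.521863·-10.016) / -12568.618968 = -1.725636
|P − Q| = √((-7.476621 − 34.698)² + (-1.725636 − -29.381)²) = 50.433301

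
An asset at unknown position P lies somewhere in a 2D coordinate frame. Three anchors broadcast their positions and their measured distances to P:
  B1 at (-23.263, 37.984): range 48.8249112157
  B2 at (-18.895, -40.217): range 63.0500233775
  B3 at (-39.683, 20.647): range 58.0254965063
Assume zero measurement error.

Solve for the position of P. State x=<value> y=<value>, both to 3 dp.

eq1: (x + 23.263)² + (y − 37.984)² = 48.8249112157²
eq2: (x + 18.895)² + (y + 40.217)² = 63.0500233775²
eq3: (x + 39.683)² + (y − 20.647)² = 58.0254965063²
eq2−eq3, eq2−eq1 (x²,y² cancel):
  -41.576·x + 121.728·y = 634.958187
  -8.736·x + 156.402·y = 1600.956804
det = -41.576·156.402 − 121.728·-8.736 = -5439.153744
x = (634.958187·156.402 − 121.728·1600.956804) / -5439.153744 = 17.571215
y = (-41.576·1600.956804 − 634.958187·-8.736) / -5439.153744 = 11.217625

x=17.571 y=11.218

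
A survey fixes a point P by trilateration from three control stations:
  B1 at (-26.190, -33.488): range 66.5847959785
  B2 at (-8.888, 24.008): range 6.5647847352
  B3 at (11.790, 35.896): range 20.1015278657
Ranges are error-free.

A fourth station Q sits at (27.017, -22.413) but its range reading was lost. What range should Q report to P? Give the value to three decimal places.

63.153

eq1: (x + 26.190)² + (y + 33.488)² = 66.5847959785²
eq2: (x + 8.888)² + (y − 24.008)² = 6.5647847352²
eq3: (x − 11.790)² + (y − 35.896)² = 20.1015278657²
eq1−eq3, eq1−eq2 (x²,y² cancel):
  75.960·x + 138.768·y = 3649.628305
  34.604·x + 114.992·y = 3238.457021
det = 75.960·114.992 − 138.768·34.604 = 3932.864448
x = (3649.628305·114.992 − 138.768·3238.457021) / 3932.864448 = -7.555853
y = (75.960·3238.457021 − 3649.628305·34.604) / 3932.864448 = 30.436202
|P − Q| = √((-7.555853 − 27.017)² + (30.436202 − -22.413)²) = 63.153150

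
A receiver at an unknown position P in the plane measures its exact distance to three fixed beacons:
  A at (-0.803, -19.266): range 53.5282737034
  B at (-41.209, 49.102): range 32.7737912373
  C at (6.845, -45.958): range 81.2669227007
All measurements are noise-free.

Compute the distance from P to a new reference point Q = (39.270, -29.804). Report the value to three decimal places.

eq1: (x + 0.803)² + (y + 19.266)² = 53.5282737034²
eq2: (x + 41.209)² + (y − 49.102)² = 32.7737912373²
eq3: (x − 6.845)² + (y + 45.958)² = 81.2669227007²
eq1−eq3, eq1−eq2 (x²,y² cancel):
  15.296·x − 53.384·y = -1951.868416
  -80.812·x + 136.736·y = 5528.519214
det = 15.296·136.736 − -53.384·-80.812 = -2222.553952
x = (-1951.868416·136.736 − -53.384·5528.519214) / -2222.553952 = -12.707809
y = (15.296·5528.519214 − -1951.868416·-80.812) / -2222.553952 = 32.921658
|P − Q| = √((-12.707809 − 39.270)² + (32.921658 − -29.804)²) = 81.462879

81.463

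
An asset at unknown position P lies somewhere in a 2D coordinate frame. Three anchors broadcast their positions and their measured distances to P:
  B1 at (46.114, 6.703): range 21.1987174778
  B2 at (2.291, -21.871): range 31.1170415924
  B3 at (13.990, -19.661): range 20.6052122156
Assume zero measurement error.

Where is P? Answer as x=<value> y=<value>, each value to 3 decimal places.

eq1: (x − 46.114)² + (y − 6.703)² = 21.1987174778²
eq2: (x − 2.291)² + (y + 21.871)² = 31.1170415924²
eq3: (x − 13.990)² + (y + 19.661)² = 20.6052122156²
eq1−eq2, eq1−eq3 (x²,y² cancel):
  -87.646·x − 57.148·y = -2206.726538
  -64.248·x − 52.728·y = -1564.345332
det = -87.646·-52.728 − -57.148·-64.248 = 949.753584
x = (-2206.726538·-52.728 − -57.148·-1564.345332) / 949.753584 = 28.383225
y = (-87.646·-1564.345332 − -2206.726538·-64.248) / 949.753584 = -4.916176

x=28.383 y=-4.916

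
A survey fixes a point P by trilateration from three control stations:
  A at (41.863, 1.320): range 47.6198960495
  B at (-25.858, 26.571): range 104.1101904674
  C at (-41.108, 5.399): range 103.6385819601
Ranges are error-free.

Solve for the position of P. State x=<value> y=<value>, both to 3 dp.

x=49.025 y=-45.758

eq1: (x − 41.863)² + (y − 1.320)² = 47.6198960495²
eq2: (x + 25.858)² + (y − 26.571)² = 104.1101904674²
eq3: (x + 41.108)² + (y − 5.399)² = 103.6385819601²
eq3−eq2, eq3−eq1 (x²,y² cancel):
  30.500·x + 42.344·y = -442.338748
  165.942·x − 8.158·y = 8508.537475
det = 30.500·-8.158 − 42.344·165.942 = -7275.467048
x = (-442.338748·-8.158 − 42.344·8508.537475) / -7275.467048 = 49.024607
y = (30.500·8508.537475 − -442.338748·165.942) / -7275.467048 = -45.758295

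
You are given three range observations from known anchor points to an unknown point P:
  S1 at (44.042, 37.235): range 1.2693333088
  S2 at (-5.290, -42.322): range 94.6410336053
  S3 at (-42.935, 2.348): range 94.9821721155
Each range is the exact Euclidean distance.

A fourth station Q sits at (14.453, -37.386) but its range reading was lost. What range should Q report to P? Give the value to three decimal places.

eq1: (x − 44.042)² + (y − 37.235)² = 1.2693333088²
eq2: (x + 5.290)² + (y + 42.322)² = 94.6410336053²
eq3: (x + 42.935)² + (y − 2.348)² = 94.9821721155²
eq2−eq1, eq2−eq3 (x²,y² cancel):
  98.664·x + 159.114·y = 10462.321240
  -75.290·x + 89.340·y = -34.896233
det = 98.664·89.340 − 159.114·-75.290 = 20794.334820
x = (10462.321240·89.340 − 159.114·-34.896233) / 20794.334820 = 45.216943
y = (98.664·-34.896233 − 10462.321240·-75.290) / 20794.334820 = 37.715328
|P − Q| = √((45.216943 − 14.453)² + (37.715328 − -37.386)²) = 81.158054

81.158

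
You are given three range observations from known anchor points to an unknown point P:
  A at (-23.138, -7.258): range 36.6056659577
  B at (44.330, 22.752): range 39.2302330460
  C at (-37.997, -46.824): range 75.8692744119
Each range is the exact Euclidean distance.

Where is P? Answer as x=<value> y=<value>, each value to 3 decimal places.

eq1: (x + 23.138)² + (y + 7.258)² = 36.6056659577²
eq2: (x − 44.330)² + (y − 22.752)² = 39.2302330460²
eq3: (x + 37.997)² + (y + 46.824)² = 75.8692744119²
eq3−eq1, eq3−eq2 (x²,y² cancel):
  29.718·x + 79.132·y = 1367.958643
  164.654·x + 139.152·y = 3063.679034
det = 29.718·139.152 − 79.132·164.654 = -8894.081192
x = (1367.958643·139.152 − 79.132·3063.679034) / -8894.081192 = 5.855677
y = (29.718·3063.679034 − 1367.958643·164.654) / -8894.081192 = 15.087950

x=5.856 y=15.088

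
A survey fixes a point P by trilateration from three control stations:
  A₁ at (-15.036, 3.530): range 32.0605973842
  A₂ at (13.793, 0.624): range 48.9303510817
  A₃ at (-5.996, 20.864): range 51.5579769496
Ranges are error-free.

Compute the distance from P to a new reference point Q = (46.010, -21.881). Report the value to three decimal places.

73.298

eq1: (x + 15.036)² + (y − 3.530)² = 32.0605973842²
eq2: (x − 13.793)² + (y − 0.624)² = 48.9303510817²
eq3: (x + 5.996)² + (y − 20.864)² = 51.5579769496²
eq2−eq1, eq2−eq3 (x²,y² cancel):
  -57.658·x + 5.812·y = 1414.203323
  -39.578·x + 40.480·y = 16.576557
det = -57.658·40.480 − 5.812·-39.578 = -2103.968504
x = (1414.203323·40.480 − 5.812·16.576557) / -2103.968504 = -27.163243
y = (-57.658·16.576557 − 1414.203323·-39.578) / -2103.968504 = -26.148475
|P − Q| = √((-27.163243 − 46.010)² + (-26.148475 − -21.881)²) = 73.297577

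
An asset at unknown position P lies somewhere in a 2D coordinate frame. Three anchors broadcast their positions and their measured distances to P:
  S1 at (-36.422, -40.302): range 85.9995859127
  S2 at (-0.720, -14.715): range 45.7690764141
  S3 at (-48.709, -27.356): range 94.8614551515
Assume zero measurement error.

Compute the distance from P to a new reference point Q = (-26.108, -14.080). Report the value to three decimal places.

eq1: (x + 36.422)² + (y + 40.302)² = 85.9995859127²
eq2: (x + 0.720)² + (y + 14.715)² = 45.7690764141²
eq3: (x + 48.709)² + (y + 27.356)² = 94.8614551515²
eq1−eq2, eq1−eq3 (x²,y² cancel):
  71.404·x + 51.174·y = 2567.356758
  -24.574·x + 25.892·y = -1432.662767
det = 71.404·25.892 − 51.174·-24.574 = 3106.342244
x = (2567.356758·25.892 − 51.174·-1432.662767) / 3106.342244 = 45.001186
y = (71.404·-1432.662767 − 2567.356758·-24.574) / 3106.342244 = -12.621799
|P − Q| = √((45.001186 − -26.108)² + (-12.621799 − -14.080)²) = 71.124136

71.124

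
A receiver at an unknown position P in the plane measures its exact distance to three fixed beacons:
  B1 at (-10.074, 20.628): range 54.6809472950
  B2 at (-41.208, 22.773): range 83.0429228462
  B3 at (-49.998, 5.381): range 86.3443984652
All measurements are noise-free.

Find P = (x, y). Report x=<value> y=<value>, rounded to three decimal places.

x=34.870 y=-10.517

eq1: (x + 10.074)² + (y − 20.628)² = 54.6809472950²
eq2: (x + 41.208)² + (y − 22.773)² = 83.0429228462²
eq3: (x + 49.998)² + (y − 5.381)² = 86.3443984652²
eq1−eq3, eq1−eq2 (x²,y² cancel):
  -79.848·x − 30.494·y = -2463.593844
  -62.268·x + 4.290·y = -2216.412105
det = -79.848·4.290 − -30.494·-62.268 = -2241.348312
x = (-2463.593844·4.290 − -30.494·-2216.412105) / -2241.348312 = 34.870122
y = (-79.848·-2216.412105 − -2463.593844·-62.268) / -2241.348312 = -10.517336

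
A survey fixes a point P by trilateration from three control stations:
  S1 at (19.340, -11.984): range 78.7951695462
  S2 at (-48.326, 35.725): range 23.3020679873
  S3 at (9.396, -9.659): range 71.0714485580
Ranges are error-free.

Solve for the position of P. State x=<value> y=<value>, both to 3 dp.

eq1: (x − 19.340)² + (y + 11.984)² = 78.7951695462²
eq2: (x + 48.326)² + (y − 35.725)² = 23.3020679873²
eq3: (x − 9.396)² + (y + 9.659)² = 71.0714485580²
eq2−eq1, eq2−eq3 (x²,y² cancel):
  135.332·x − 95.418·y = -8759.718416
  115.444·x − 90.768·y = -7938.261232
det = 135.332·-90.768 − -95.418·115.444 = -1268.379384
x = (-8759.718416·-90.768 − -95.418·-7938.261232) / -1268.379384 = -29.682847
y = (135.332·-7938.261232 − -8759.718416·115.444) / -1268.379384 = 49.704242

x=-29.683 y=49.704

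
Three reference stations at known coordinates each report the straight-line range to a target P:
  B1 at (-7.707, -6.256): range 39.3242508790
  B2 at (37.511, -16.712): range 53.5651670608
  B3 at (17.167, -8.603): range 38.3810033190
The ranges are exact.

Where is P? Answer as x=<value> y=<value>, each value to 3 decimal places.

eq1: (x + 7.707)² + (y + 6.256)² = 39.3242508790²
eq2: (x − 37.511)² + (y + 16.712)² = 53.5651670608²
eq3: (x − 17.167)² + (y + 8.603)² = 38.3810033190²
eq3−eq1, eq3−eq2 (x²,y² cancel):
  -49.748·x + 4.694·y = -343.477404
  40.688·x − 16.218·y = -78.477139
det = -49.748·-16.218 − 4.694·40.688 = 615.823592
x = (-343.477404·-16.218 − 4.694·-78.477139) / 615.823592 = 9.643814
y = (-49.748·-78.477139 − -343.477404·40.688) / 615.823592 = 29.033460

x=9.644 y=29.033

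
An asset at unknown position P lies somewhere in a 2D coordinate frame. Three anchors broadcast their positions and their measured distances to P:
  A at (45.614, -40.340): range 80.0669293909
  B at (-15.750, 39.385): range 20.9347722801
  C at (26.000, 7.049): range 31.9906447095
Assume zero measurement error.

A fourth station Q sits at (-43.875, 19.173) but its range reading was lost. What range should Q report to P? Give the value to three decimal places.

43.986

eq1: (x − 45.614)² + (y + 40.340)² = 80.0669293909²
eq2: (x + 15.750)² + (y − 39.385)² = 20.9347722801²
eq3: (x − 26.000)² + (y − 7.049)² = 31.9906447095²
eq1−eq3, eq1−eq2 (x²,y² cancel):
  -39.228·x + 94.778·y = 2405.047638
  -122.728·x + 159.450·y = 4063.736621
det = -39.228·159.450 − 94.778·-122.728 = 5377.009784
x = (2405.047638·159.450 − 94.778·4063.736621) / 5377.009784 = -0.310207
y = (-39.228·4063.736621 − 2405.047638·-122.728) / 5377.009784 = 25.247197
|P − Q| = √((-0.310207 − -43.875)² + (25.247197 − 19.173)²) = 43.986215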